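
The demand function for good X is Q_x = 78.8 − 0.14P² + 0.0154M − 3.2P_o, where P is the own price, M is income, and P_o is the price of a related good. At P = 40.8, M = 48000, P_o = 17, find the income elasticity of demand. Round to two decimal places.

1.39

Q_x = 78.8 − 0.14(40.8)² + 0.0154(48000) − 3.2(17) = 78.8 − 233.0496 + 739.2 − 54.4 = 530.5504.
∂Q_x/∂M = +0.0154, so E_I = 0.0154·(48000/530.5504) ≈ 1.39.
E_I > 1: normal good (luxury).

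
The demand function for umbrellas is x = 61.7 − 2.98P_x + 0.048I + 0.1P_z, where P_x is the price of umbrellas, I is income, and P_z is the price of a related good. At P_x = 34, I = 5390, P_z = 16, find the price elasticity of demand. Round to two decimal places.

Evaluating quantity at (P_x, I, P_z) gives x = 61.7 − 2.98(34) + 0.048(5390) + 0.1(16) = 61.7 − 101.32 + 258.72 + 1.6 = 220.7.
∂x/∂P_x = −2.98, so E_p = (−2.98)·(34/220.7) ≈ -0.46.
|E_p| < 1: demand is inelastic.

-0.46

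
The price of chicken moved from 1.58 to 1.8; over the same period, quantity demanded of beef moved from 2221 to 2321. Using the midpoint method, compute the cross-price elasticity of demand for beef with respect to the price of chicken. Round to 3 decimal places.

0.338

%ΔQ_x = (2321 − 2221)/[(2221+2321)/2] = 100/2271 ≈ 0.0440.
%ΔP_y = (1.8 − 1.58)/[(1.58+1.8)/2] ≈ 0.1302.
E_xy = 0.0440/0.1302 ≈ 0.338.
E_xy > 0, so beef and chicken are substitutes.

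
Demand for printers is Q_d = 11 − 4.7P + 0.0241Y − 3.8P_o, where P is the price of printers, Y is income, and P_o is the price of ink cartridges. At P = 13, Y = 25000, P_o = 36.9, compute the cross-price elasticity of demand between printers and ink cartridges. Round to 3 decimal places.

-0.340

Evaluating quantity at (P, Y, P_o) gives Q_d = 11 − 4.7(13) + 0.0241(25000) − 3.8(36.9) = 11 − 61.1 + 602.5 − 140.22 = 412.18.
∂Q_d/∂P_o = −3.8, so E_xy = -3.8·(36.9/412.18) ≈ -0.340.
E_xy < 0: the goods are complements.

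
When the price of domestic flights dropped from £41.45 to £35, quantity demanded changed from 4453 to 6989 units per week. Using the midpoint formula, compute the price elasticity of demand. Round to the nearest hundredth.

-2.63

%Δq = (6989 − 4453)/[(4453 + 6989)/2] = 2536/5721 ≈ 0.4433.
%ΔP = (35 − 41.45)/[(41.45 + 35)/2] = -6.45/38.225 ≈ -0.1687.
Arc elasticity E = %Δq/%ΔP ≈ 0.4433/-0.1687 ≈ -2.63.
|E| > 1: demand is elastic over this range.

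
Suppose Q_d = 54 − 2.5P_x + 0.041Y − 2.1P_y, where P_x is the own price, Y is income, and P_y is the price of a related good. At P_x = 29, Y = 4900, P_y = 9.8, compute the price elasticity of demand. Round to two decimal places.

At the given point, Q_d = 54 − 2.5(29) + 0.041(4900) − 2.1(9.8) = 54 − 72.5 + 200.9 − 20.58 = 161.82.
∂Q_d/∂P_x = −2.5, so E_p = (−2.5)·(29/161.82) ≈ -0.45.
|E_p| < 1: demand is inelastic.

-0.45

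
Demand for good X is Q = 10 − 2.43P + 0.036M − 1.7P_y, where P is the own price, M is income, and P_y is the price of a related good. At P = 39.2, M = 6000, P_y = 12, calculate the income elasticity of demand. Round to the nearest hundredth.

1.96

At the given point, Q = 10 − 2.43(39.2) + 0.036(6000) − 1.7(12) = 10 − 95.256 + 216 − 20.4 = 110.344.
∂Q/∂M = +0.036, so E_I = 0.036·(6000/110.344) ≈ 1.96.
E_I > 1: normal good (luxury).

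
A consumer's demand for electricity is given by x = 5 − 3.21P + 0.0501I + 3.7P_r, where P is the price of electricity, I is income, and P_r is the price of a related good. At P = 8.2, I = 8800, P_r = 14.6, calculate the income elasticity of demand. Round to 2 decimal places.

0.93

Substituting, x = 5 − 3.21(8.2) + 0.0501(8800) + 3.7(14.6) = 5 − 26.322 + 440.88 + 54.02 = 473.578.
∂x/∂I = +0.0501, so E_I = 0.0501·(8800/473.578) ≈ 0.93.
E_I ∈ (0,1): normal good (necessity).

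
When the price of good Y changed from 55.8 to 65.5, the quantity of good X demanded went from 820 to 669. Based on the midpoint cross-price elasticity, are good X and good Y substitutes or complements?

complements

%ΔQ_x = (669 − 820)/[(820+669)/2] = -151/744.5 ≈ -0.2028.
%ΔP_y = (65.5 − 55.8)/[(55.8+65.5)/2] ≈ 0.1599.
E_xy = -0.2028/0.1599 ≈ -1.268.
E_xy < 0, so the goods are complements.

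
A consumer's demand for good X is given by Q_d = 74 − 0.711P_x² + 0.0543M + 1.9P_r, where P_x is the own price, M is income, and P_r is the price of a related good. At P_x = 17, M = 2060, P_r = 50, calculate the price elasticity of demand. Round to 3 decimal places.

-5.452

Q_d = 74 − 0.711(17)² + 0.0543(2060) + 1.9(50) = 74 − 205.479 + 111.858 + 95 = 75.379.
∂Q_d/∂P_x = −2·0.711·P_x = -24.174, so E_p = -24.174·(17/75.379) ≈ -5.452.
|E_p| > 1: demand is elastic.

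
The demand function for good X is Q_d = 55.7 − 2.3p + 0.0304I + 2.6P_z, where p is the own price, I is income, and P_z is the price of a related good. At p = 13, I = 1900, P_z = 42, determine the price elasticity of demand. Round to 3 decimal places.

-0.155

At the given point, Q_d = 55.7 − 2.3(13) + 0.0304(1900) + 2.6(42) = 55.7 − 29.9 + 57.76 + 109.2 = 192.76.
∂Q_d/∂p = −2.3, so E_p = (−2.3)·(13/192.76) ≈ -0.155.
|E_p| < 1: demand is inelastic.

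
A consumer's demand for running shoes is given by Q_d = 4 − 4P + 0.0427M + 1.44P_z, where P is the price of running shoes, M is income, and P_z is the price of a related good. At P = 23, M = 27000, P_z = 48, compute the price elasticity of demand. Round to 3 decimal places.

-0.081

At the given point, Q_d = 4 − 4(23) + 0.0427(27000) + 1.44(48) = 4 − 92 + 1152.9 + 69.12 = 1134.02.
∂Q_d/∂P = −4, so E_p = (−4)·(23/1134.02) ≈ -0.081.
|E_p| < 1: demand is inelastic.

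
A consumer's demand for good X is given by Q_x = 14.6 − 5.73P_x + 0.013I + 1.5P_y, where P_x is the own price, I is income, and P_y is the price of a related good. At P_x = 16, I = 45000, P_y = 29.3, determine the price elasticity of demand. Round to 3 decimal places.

-0.166

First evaluate Q_x: 14.6 − 5.73(16) + 0.013(45000) + 1.5(29.3) = 14.6 − 91.68 + 585 + 43.95 = 551.87.
∂Q_x/∂P_x = −5.73, so E_p = (−5.73)·(16/551.87) ≈ -0.166.
|E_p| < 1: demand is inelastic.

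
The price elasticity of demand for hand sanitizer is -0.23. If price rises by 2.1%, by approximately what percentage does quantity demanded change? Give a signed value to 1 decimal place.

%ΔQ ≈ E × %ΔP = (-0.23) × (2.1%) ≈ -0.5%.

-0.5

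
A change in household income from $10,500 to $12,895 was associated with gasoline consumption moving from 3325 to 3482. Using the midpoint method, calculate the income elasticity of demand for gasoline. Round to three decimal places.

%ΔQ = (3482 − 3325)/[(3325+3482)/2] = 157/3403.5 ≈ 0.0461.
%ΔI = (12,895 − 10,500)/[(10,500+12,895)/2] = 2395/11697.5 ≈ 0.2047.
E_I = %ΔQ/%ΔI ≈ 0.225.
E_I ∈ (0,1): normal good (necessity).

0.225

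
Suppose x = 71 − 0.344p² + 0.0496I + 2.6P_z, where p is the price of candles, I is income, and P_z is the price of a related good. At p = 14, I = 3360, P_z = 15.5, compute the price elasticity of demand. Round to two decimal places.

First evaluate x: 71 − 0.344(14)² + 0.0496(3360) + 2.6(15.5) = 71 − 67.424 + 166.656 + 40.3 = 210.532.
∂x/∂p = −2·0.344·p = -9.632, so E_p = -9.632·(14/210.532) ≈ -0.64.
|E_p| < 1: demand is inelastic.

-0.64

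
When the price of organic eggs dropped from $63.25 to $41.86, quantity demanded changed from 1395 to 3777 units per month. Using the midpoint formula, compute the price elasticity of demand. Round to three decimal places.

%Δq = (3777 − 1395)/[(1395 + 3777)/2] = 2382/2586 ≈ 0.9211.
%ΔP = (41.86 − 63.25)/[(63.25 + 41.86)/2] = -21.39/52.555 ≈ -0.4070.
Arc elasticity E = %Δq/%ΔP ≈ 0.9211/-0.4070 ≈ -2.263.
|E| > 1: demand is elastic over this range.

-2.263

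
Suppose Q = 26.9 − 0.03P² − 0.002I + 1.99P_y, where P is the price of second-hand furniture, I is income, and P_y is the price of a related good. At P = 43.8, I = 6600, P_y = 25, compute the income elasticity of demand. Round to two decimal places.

-2.24

Evaluating quantity at (P, I, P_y) gives Q = 26.9 − 0.03(43.8)² − 0.002(6600) + 1.99(25) = 26.9 − 57.5532 − 13.2 + 49.75 = 5.8968.
∂Q/∂I = −0.002, so E_I = -0.002·(6600/5.8968) ≈ -2.24.
E_I < 0: inferior good.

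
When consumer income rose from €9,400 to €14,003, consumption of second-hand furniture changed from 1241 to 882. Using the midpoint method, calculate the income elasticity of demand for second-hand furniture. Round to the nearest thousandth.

-0.860

%ΔQ = (882 − 1241)/[(1241+882)/2] = -359/1061.5 ≈ -0.3382.
%ΔY = (14,003 − 9,400)/[(9,400+14,003)/2] = 4603/11701.5 ≈ 0.3934.
E_I = %ΔQ/%ΔY ≈ -0.860.
E_I < 0: inferior good.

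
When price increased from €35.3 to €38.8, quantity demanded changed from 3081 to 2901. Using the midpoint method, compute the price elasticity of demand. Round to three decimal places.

-0.637

%ΔQ = (2901 − 3081)/[(3081 + 2901)/2] = -180/2991 ≈ -0.0602.
%ΔP = (38.8 − 35.3)/[(35.3 + 38.8)/2] = 3.5/37.05 ≈ 0.0945.
Arc elasticity E = %ΔQ/%ΔP ≈ -0.0602/0.0945 ≈ -0.637.
|E| < 1: demand is inelastic over this range.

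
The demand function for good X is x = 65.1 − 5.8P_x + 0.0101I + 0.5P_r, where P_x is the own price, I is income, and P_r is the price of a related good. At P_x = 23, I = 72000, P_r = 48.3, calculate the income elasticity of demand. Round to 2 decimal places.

1.06

At the given point, x = 65.1 − 5.8(23) + 0.0101(72000) + 0.5(48.3) = 65.1 − 133.4 + 727.2 + 24.15 = 683.05.
∂x/∂I = +0.0101, so E_I = 0.0101·(72000/683.05) ≈ 1.06.
E_I > 1: normal good (luxury).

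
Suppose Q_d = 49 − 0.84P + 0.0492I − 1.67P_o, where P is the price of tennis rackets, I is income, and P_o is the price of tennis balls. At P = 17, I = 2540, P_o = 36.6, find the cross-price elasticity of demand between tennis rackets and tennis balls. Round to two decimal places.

At the given point, Q_d = 49 − 0.84(17) + 0.0492(2540) − 1.67(36.6) = 49 − 14.28 + 124.968 − 61.122 = 98.566.
∂Q_d/∂P_o = −1.67, so E_xy = -1.67·(36.6/98.566) ≈ -0.62.
E_xy < 0: the goods are complements.

-0.62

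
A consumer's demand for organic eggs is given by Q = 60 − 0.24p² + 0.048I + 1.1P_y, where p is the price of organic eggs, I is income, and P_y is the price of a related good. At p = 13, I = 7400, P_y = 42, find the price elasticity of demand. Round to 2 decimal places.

Substituting, Q = 60 − 0.24(13)² + 0.048(7400) + 1.1(42) = 60 − 40.56 + 355.2 + 46.2 = 420.84.
∂Q/∂p = −2·0.24·p = -6.24, so E_p = -6.24·(13/420.84) ≈ -0.19.
|E_p| < 1: demand is inelastic.

-0.19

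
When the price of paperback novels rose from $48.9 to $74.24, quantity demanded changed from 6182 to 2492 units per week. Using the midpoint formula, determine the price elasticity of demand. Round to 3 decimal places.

%Δq = (2492 − 6182)/[(6182 + 2492)/2] = -3690/4337 ≈ -0.8508.
%ΔP = (74.24 − 48.9)/[(48.9 + 74.24)/2] = 25.34/61.57 ≈ 0.4116.
Arc elasticity E = %Δq/%ΔP ≈ -0.8508/0.4116 ≈ -2.067.
|E| > 1: demand is elastic over this range.

-2.067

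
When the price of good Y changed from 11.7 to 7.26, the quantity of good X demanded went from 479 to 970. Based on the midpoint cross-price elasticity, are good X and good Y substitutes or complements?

%ΔQ_x = (970 − 479)/[(479+970)/2] = 491/724.5 ≈ 0.6777.
%ΔP_y = (7.26 − 11.7)/[(11.7+7.26)/2] ≈ -0.4684.
E_xy = 0.6777/-0.4684 ≈ -1.447.
E_xy < 0, so the goods are complements.

complements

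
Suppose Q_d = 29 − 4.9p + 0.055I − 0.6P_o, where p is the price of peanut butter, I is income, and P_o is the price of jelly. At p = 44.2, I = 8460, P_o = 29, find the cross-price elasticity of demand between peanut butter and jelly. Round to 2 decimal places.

-0.07

Substituting, Q_d = 29 − 4.9(44.2) + 0.055(8460) − 0.6(29) = 29 − 216.58 + 465.3 − 17.4 = 260.32.
∂Q_d/∂P_o = −0.6, so E_xy = -0.6·(29/260.32) ≈ -0.07.
E_xy < 0: the goods are complements.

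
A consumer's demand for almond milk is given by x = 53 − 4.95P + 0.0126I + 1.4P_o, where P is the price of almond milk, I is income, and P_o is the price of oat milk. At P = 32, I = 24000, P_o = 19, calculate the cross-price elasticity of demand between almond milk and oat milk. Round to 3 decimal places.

0.119

First evaluate x: 53 − 4.95(32) + 0.0126(24000) + 1.4(19) = 53 − 158.4 + 302.4 + 26.6 = 223.6.
∂x/∂P_o = +1.4, so E_xy = 1.4·(19/223.6) ≈ 0.119.
E_xy > 0: the goods are substitutes.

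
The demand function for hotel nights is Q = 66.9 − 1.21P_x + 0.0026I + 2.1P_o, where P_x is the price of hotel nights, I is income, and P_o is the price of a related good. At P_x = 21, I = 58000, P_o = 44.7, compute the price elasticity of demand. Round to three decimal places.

At the given point, Q = 66.9 − 1.21(21) + 0.0026(58000) + 2.1(44.7) = 66.9 − 25.41 + 150.8 + 93.87 = 286.16.
∂Q/∂P_x = −1.21, so E_p = (−1.21)·(21/286.16) ≈ -0.089.
|E_p| < 1: demand is inelastic.

-0.089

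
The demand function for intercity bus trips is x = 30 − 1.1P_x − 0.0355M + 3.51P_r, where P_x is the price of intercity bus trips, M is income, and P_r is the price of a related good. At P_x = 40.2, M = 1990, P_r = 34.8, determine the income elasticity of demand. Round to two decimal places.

Evaluating quantity at (P_x, M, P_r) gives x = 30 − 1.1(40.2) − 0.0355(1990) + 3.51(34.8) = 30 − 44.22 − 70.645 + 122.148 = 37.283.
∂x/∂M = −0.0355, so E_I = -0.0355·(1990/37.283) ≈ -1.89.
E_I < 0: inferior good.

-1.89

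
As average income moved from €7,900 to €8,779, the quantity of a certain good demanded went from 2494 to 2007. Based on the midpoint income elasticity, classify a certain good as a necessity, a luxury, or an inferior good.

inferior

%ΔQ = (2007 − 2494)/[(2494+2007)/2] = -487/2250.5 ≈ -0.2164.
%ΔM = (8,779 − 7,900)/[(7,900+8,779)/2] = 879/8339.5 ≈ 0.1054.
E_I = %ΔQ/%ΔM ≈ -2.053.
E_I < 0: inferior good.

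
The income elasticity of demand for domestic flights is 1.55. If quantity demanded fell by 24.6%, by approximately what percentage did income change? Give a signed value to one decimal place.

%ΔQ ≈ E × %ΔI ⇒ %ΔI = %ΔQ / E = (-24.6%)/(1.55) ≈ -15.9%.

-15.9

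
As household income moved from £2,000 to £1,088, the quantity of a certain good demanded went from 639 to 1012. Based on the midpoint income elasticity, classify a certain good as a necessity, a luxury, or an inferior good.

inferior

%ΔQ = (1012 − 639)/[(639+1012)/2] = 373/825.5 ≈ 0.4518.
%ΔI = (1,088 − 2,000)/[(2,000+1,088)/2] = -912/1544 ≈ -0.5907.
E_I = %ΔQ/%ΔI ≈ -0.765.
E_I < 0: inferior good.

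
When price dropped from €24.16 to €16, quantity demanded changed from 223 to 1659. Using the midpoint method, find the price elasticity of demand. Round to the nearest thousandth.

-3.755

%ΔQ = (1659 − 223)/[(223 + 1659)/2] = 1436/941 ≈ 1.5260.
%ΔP = (16 − 24.16)/[(24.16 + 16)/2] = -8.16/20.08 ≈ -0.4064.
Arc elasticity E = %ΔQ/%ΔP ≈ 1.5260/-0.4064 ≈ -3.755.
|E| > 1: demand is elastic over this range.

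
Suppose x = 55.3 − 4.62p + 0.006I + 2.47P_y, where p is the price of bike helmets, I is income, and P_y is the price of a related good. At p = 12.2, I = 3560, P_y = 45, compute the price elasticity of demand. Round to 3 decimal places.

-0.429

At the given point, x = 55.3 − 4.62(12.2) + 0.006(3560) + 2.47(45) = 55.3 − 56.364 + 21.36 + 111.15 = 131.446.
∂x/∂p = −4.62, so E_p = (−4.62)·(12.2/131.446) ≈ -0.429.
|E_p| < 1: demand is inelastic.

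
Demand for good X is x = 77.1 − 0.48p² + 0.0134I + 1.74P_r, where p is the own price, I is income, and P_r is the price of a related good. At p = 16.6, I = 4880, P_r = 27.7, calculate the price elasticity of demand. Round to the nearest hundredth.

x = 77.1 − 0.48(16.6)² + 0.0134(4880) + 1.74(27.7) = 77.1 − 132.2688 + 65.392 + 48.198 = 58.4212.
∂x/∂p = −2·0.48·p = -15.936, so E_p = -15.936·(16.6/58.4212) ≈ -4.53.
|E_p| > 1: demand is elastic.

-4.53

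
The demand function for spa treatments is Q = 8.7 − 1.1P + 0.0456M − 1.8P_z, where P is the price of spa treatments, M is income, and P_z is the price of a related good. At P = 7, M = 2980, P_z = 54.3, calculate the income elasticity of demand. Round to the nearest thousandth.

3.471

Q = 8.7 − 1.1(7) + 0.0456(2980) − 1.8(54.3) = 8.7 − 7.7 + 135.888 − 97.74 = 39.148.
∂Q/∂M = +0.0456, so E_I = 0.0456·(2980/39.148) ≈ 3.471.
E_I > 1: normal good (luxury).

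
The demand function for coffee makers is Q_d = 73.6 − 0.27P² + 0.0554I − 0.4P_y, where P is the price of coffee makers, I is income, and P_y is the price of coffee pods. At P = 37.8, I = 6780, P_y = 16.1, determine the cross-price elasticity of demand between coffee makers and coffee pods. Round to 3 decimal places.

Q_d = 73.6 − 0.27(37.8)² + 0.0554(6780) − 0.4(16.1) = 73.6 − 385.7868 + 375.612 − 6.44 = 56.9852.
∂Q_d/∂P_y = −0.4, so E_xy = -0.4·(16.1/56.9852) ≈ -0.113.
E_xy < 0: the goods are complements.

-0.113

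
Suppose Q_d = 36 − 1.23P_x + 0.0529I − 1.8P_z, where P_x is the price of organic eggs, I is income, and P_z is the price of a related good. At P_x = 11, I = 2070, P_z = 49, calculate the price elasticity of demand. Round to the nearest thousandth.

-0.309

Substituting, Q_d = 36 − 1.23(11) + 0.0529(2070) − 1.8(49) = 36 − 13.53 + 109.503 − 88.2 = 43.773.
∂Q_d/∂P_x = −1.23, so E_p = (−1.23)·(11/43.773) ≈ -0.309.
|E_p| < 1: demand is inelastic.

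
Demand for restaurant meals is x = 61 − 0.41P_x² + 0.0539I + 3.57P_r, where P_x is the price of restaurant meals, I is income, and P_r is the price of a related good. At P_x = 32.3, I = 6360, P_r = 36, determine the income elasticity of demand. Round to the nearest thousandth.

Evaluating quantity at (P_x, I, P_r) gives x = 61 − 0.41(32.3)² + 0.0539(6360) + 3.57(36) = 61 − 427.7489 + 342.804 + 128.52 = 104.5751.
∂x/∂I = +0.0539, so E_I = 0.0539·(6360/104.5751) ≈ 3.278.
E_I > 1: normal good (luxury).

3.278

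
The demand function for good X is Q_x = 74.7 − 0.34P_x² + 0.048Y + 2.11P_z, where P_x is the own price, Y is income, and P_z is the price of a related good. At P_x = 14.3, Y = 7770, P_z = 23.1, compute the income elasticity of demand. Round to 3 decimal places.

Evaluating quantity at (P_x, Y, P_z) gives Q_x = 74.7 − 0.34(14.3)² + 0.048(7770) + 2.11(23.1) = 74.7 − 69.5266 + 372.96 + 48.741 = 426.8744.
∂Q_x/∂Y = +0.048, so E_I = 0.048·(7770/426.8744) ≈ 0.874.
E_I ∈ (0,1): normal good (necessity).

0.874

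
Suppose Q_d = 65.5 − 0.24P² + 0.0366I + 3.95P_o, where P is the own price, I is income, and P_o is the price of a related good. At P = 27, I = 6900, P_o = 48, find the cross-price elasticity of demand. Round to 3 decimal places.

At the given point, Q_d = 65.5 − 0.24(27)² + 0.0366(6900) + 3.95(48) = 65.5 − 174.96 + 252.54 + 189.6 = 332.68.
∂Q_d/∂P_o = +3.95, so E_xy = 3.95·(48/332.68) ≈ 0.570.
E_xy > 0: the goods are substitutes.

0.570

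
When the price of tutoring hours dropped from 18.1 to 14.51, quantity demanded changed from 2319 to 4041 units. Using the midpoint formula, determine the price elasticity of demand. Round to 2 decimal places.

%Δq = (4041 − 2319)/[(2319 + 4041)/2] = 1722/3180 ≈ 0.5415.
%ΔP = (14.51 − 18.1)/[(18.1 + 14.51)/2] = -3.59/16.305 ≈ -0.2202.
Arc elasticity E = %Δq/%ΔP ≈ 0.5415/-0.2202 ≈ -2.46.
|E| > 1: demand is elastic over this range.

-2.46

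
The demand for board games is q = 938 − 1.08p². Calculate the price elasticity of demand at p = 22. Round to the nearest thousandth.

At p = 22, q = 415.28.
dq/dp = −2·1.08·p = −47.52.
Point elasticity E = (dq/dp)·(p/q) = -47.52 × 22/415.28 ≈ -2.517.
|E| > 1, so demand is elastic at this price.

-2.517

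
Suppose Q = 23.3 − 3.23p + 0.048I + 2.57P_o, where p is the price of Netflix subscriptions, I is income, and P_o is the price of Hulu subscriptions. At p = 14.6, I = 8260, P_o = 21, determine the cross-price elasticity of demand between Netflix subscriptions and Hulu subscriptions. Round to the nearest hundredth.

Q = 23.3 − 3.23(14.6) + 0.048(8260) + 2.57(21) = 23.3 − 47.158 + 396.48 + 53.97 = 426.592.
∂Q/∂P_o = +2.57, so E_xy = 2.57·(21/426.592) ≈ 0.13.
E_xy > 0: the goods are substitutes.

0.13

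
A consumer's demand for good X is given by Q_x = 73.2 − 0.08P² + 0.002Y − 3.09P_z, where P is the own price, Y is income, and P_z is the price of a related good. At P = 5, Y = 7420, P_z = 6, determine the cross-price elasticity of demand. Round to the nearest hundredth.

First evaluate Q_x: 73.2 − 0.08(5)² + 0.002(7420) − 3.09(6) = 73.2 − 2 + 14.84 − 18.54 = 67.5.
∂Q_x/∂P_z = −3.09, so E_xy = -3.09·(6/67.5) ≈ -0.27.
E_xy < 0: the goods are complements.

-0.27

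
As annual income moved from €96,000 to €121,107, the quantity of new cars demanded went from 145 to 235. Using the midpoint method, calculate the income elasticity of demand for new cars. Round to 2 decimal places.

2.05

%ΔQ = (235 − 145)/[(145+235)/2] = 90/190 ≈ 0.4737.
%ΔI = (121,107 − 96,000)/[(96,000+121,107)/2] = 25107/108553.5 ≈ 0.2313.
E_I = %ΔQ/%ΔI ≈ 2.05.
E_I > 1: normal good (luxury).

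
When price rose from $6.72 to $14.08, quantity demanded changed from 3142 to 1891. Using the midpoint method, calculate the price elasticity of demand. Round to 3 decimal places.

-0.702

%Δq = (1891 − 3142)/[(3142 + 1891)/2] = -1251/2516.5 ≈ -0.4971.
%Δp = (14.08 − 6.72)/[(6.72 + 14.08)/2] = 7.36/10.4 ≈ 0.7077.
Arc elasticity E = %Δq/%Δp ≈ -0.4971/0.7077 ≈ -0.702.
|E| < 1: demand is inelastic over this range.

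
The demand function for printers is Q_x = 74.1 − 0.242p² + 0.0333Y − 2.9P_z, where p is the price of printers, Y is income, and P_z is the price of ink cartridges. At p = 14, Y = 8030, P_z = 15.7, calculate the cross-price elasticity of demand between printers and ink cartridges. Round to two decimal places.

-0.18

First evaluate Q_x: 74.1 − 0.242(14)² + 0.0333(8030) − 2.9(15.7) = 74.1 − 47.432 + 267.399 − 45.53 = 248.537.
∂Q_x/∂P_z = −2.9, so E_xy = -2.9·(15.7/248.537) ≈ -0.18.
E_xy < 0: the goods are complements.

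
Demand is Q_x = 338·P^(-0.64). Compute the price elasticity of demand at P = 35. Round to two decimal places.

For a Cobb–Douglas (constant-elasticity) form Q_x = A·P^α·…, the elasticity with respect to P equals the exponent α at every point.
Here the exponent on P is -0.64, so the price elasticity of demand is -0.64.

-0.64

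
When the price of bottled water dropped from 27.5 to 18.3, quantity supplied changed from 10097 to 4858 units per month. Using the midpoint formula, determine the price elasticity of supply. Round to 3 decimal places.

1.744

%ΔQ = (4858 − 10097)/[(10097 + 4858)/2] = -5239/7477.5 ≈ -0.7006.
%ΔP = (18.3 − 27.5)/[(27.5 + 18.3)/2] = -9.2/22.9 ≈ -0.4017.
Arc elasticity E = %ΔQ/%ΔP ≈ -0.7006/-0.4017 ≈ 1.744.
|E| > 1: supply is elastic over this range.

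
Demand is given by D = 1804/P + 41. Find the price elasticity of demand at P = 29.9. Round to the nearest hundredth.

-0.60

At P = 29.9, D = 101.3344.
dD/dP = −1804/P² = −2.0179.
Point elasticity E = (dD/dP)·(P/D) = -2.0179 × 29.9/101.3344 ≈ -0.60.
|E| < 1, so demand is inelastic at this price.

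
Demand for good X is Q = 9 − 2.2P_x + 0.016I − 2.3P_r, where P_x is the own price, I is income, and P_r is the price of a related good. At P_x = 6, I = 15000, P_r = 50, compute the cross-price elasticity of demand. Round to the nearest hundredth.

Evaluating quantity at (P_x, I, P_r) gives Q = 9 − 2.2(6) + 0.016(15000) − 2.3(50) = 9 − 13.2 + 240 − 115 = 120.8.
∂Q/∂P_r = −2.3, so E_xy = -2.3·(50/120.8) ≈ -0.95.
E_xy < 0: the goods are complements.

-0.95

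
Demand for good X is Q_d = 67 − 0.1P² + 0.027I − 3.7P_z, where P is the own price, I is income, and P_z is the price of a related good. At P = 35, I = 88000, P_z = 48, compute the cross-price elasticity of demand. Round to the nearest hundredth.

At the given point, Q_d = 67 − 0.1(35)² + 0.027(88000) − 3.7(48) = 67 − 122.5 + 2376 − 177.6 = 2142.9.
∂Q_d/∂P_z = −3.7, so E_xy = -3.7·(48/2142.9) ≈ -0.08.
E_xy < 0: the goods are complements.

-0.08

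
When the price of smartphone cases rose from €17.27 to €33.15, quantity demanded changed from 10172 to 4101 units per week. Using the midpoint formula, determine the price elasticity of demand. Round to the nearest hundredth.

%Δq = (4101 − 10172)/[(10172 + 4101)/2] = -6071/7136.5 ≈ -0.8507.
%Δp = (33.15 − 17.27)/[(17.27 + 33.15)/2] = 15.88/25.21 ≈ 0.6299.
Arc elasticity E = %Δq/%Δp ≈ -0.8507/0.6299 ≈ -1.35.
|E| > 1: demand is elastic over this range.

-1.35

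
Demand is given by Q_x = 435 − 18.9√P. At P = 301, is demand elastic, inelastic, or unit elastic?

elastic

At P = 301, Q_x = 107.0973.
dQ_x/dP = −18.9/(2√P) = −18.9/(2·17.3494).
Point elasticity E = (dQ_x/dP)·(P/Q_x) = -0.5447 × 301/107.0973 ≈ -1.531.
|E| ≈ 1.531 > 1, so demand is elastic.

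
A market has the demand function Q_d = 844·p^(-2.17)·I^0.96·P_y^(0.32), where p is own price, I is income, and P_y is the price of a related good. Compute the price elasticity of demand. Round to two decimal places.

For a Cobb–Douglas (constant-elasticity) form Q_d = A·p^α·…, the elasticity with respect to p equals the exponent α at every point.
Here the exponent on p is -2.17, so the price elasticity of demand is -2.17.

-2.17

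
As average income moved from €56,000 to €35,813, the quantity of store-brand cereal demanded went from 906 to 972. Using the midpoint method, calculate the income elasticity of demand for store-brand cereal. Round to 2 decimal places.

%ΔQ = (972 − 906)/[(906+972)/2] = 66/939 ≈ 0.0703.
%ΔM = (35,813 − 56,000)/[(56,000+35,813)/2] = -20187/45906.5 ≈ -0.4397.
E_I = %ΔQ/%ΔM ≈ -0.16.
E_I < 0: inferior good.

-0.16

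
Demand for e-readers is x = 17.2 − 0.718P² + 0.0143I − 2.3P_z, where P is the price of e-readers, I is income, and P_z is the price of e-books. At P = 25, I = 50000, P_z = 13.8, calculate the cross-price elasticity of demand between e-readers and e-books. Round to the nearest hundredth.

-0.13

x = 17.2 − 0.718(25)² + 0.0143(50000) − 2.3(13.8) = 17.2 − 448.75 + 715 − 31.74 = 251.71.
∂x/∂P_z = −2.3, so E_xy = -2.3·(13.8/251.71) ≈ -0.13.
E_xy < 0: the goods are complements.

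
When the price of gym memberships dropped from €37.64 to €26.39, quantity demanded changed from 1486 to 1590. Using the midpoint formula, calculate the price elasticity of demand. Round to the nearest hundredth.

%Δq = (1590 − 1486)/[(1486 + 1590)/2] = 104/1538 ≈ 0.0676.
%ΔP = (26.39 − 37.64)/[(37.64 + 26.39)/2] = -11.25/32.015 ≈ -0.3514.
Arc elasticity E = %Δq/%ΔP ≈ 0.0676/-0.3514 ≈ -0.19.
|E| < 1: demand is inelastic over this range.

-0.19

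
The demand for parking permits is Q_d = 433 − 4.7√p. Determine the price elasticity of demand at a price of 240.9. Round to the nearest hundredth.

-0.10

At p = 240.9, Q_d = 360.0515.
dQ_d/dp = −4.7/(2√p) = −4.7/(2·15.521).
Point elasticity E = (dQ_d/dp)·(p/Q_d) = -0.1514 × 240.9/360.0515 ≈ -0.10.
|E| < 1, so demand is inelastic at this price.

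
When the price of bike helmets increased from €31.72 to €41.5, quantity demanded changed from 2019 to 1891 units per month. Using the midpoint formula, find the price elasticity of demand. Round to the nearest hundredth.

-0.25

%ΔQ = (1891 − 2019)/[(2019 + 1891)/2] = -128/1955 ≈ -0.0655.
%Δp = (41.5 − 31.72)/[(31.72 + 41.5)/2] = 9.78/36.61 ≈ 0.2671.
Arc elasticity E = %ΔQ/%Δp ≈ -0.0655/0.2671 ≈ -0.25.
|E| < 1: demand is inelastic over this range.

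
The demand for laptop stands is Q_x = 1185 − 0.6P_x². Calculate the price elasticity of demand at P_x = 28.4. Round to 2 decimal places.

At P_x = 28.4, Q_x = 701.064.
dQ_x/dP_x = −2·0.6·P_x = −34.08.
Point elasticity E = (dQ_x/dP_x)·(P_x/Q_x) = -34.08 × 28.4/701.064 ≈ -1.38.
|E| > 1, so demand is elastic at this price.

-1.38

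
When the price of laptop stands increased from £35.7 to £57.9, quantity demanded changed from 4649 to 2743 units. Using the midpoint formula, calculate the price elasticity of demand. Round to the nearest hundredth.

-1.09

%Δq = (2743 − 4649)/[(4649 + 2743)/2] = -1906/3696 ≈ -0.5157.
%Δp = (57.9 − 35.7)/[(35.7 + 57.9)/2] = 22.2/46.8 ≈ 0.4744.
Arc elasticity E = %Δq/%Δp ≈ -0.5157/0.4744 ≈ -1.09.
|E| > 1: demand is elastic over this range.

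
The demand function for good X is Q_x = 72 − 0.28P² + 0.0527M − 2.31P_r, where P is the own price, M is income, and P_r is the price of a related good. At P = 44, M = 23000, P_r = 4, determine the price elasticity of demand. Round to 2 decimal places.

-1.48

At the given point, Q_x = 72 − 0.28(44)² + 0.0527(23000) − 2.31(4) = 72 − 542.08 + 1212.1 − 9.24 = 732.78.
∂Q_x/∂P = −2·0.28·P = -24.64, so E_p = -24.64·(44/732.78) ≈ -1.48.
|E_p| > 1: demand is elastic.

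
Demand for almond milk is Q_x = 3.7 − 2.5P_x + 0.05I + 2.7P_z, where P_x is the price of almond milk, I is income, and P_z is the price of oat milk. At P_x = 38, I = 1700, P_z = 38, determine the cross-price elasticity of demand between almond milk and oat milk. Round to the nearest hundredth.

Q_x = 3.7 − 2.5(38) + 0.05(1700) + 2.7(38) = 3.7 − 95 + 85 + 102.6 = 96.3.
∂Q_x/∂P_z = +2.7, so E_xy = 2.7·(38/96.3) ≈ 1.07.
E_xy > 0: the goods are substitutes.

1.07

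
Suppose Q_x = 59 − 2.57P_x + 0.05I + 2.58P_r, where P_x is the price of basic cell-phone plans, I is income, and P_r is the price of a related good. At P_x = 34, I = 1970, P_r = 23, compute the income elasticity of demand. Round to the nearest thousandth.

0.761

At the given point, Q_x = 59 − 2.57(34) + 0.05(1970) + 2.58(23) = 59 − 87.38 + 98.5 + 59.34 = 129.46.
∂Q_x/∂I = +0.05, so E_I = 0.05·(1970/129.46) ≈ 0.761.
E_I ∈ (0,1): normal good (necessity).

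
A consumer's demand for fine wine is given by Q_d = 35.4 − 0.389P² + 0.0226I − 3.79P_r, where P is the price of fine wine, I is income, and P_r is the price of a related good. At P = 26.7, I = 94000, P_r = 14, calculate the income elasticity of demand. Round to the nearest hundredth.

Substituting, Q_d = 35.4 − 0.389(26.7)² + 0.0226(94000) − 3.79(14) = 35.4 − 277.3142 + 2124.4 − 53.06 = 1829.4258.
∂Q_d/∂I = +0.0226, so E_I = 0.0226·(94000/1829.4258) ≈ 1.16.
E_I > 1: normal good (luxury).

1.16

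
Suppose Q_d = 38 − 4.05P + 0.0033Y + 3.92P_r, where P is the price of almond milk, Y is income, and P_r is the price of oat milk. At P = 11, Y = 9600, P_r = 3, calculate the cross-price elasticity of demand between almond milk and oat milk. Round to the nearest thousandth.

0.319

Q_d = 38 − 4.05(11) + 0.0033(9600) + 3.92(3) = 38 − 44.55 + 31.68 + 11.76 = 36.89.
∂Q_d/∂P_r = +3.92, so E_xy = 3.92·(3/36.89) ≈ 0.319.
E_xy > 0: the goods are substitutes.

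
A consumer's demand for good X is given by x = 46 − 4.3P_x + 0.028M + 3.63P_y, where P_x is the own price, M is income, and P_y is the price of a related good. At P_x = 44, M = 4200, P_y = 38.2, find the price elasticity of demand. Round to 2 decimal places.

x = 46 − 4.3(44) + 0.028(4200) + 3.63(38.2) = 46 − 189.2 + 117.6 + 138.666 = 113.066.
∂x/∂P_x = −4.3, so E_p = (−4.3)·(44/113.066) ≈ -1.67.
|E_p| > 1: demand is elastic.

-1.67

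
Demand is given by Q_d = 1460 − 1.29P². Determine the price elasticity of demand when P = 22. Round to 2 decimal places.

At P = 22, Q_d = 835.64.
dQ_d/dP = −2·1.29·P = −56.76.
Point elasticity E = (dQ_d/dP)·(P/Q_d) = -56.76 × 22/835.64 ≈ -1.49.
|E| > 1, so demand is elastic at this price.

-1.49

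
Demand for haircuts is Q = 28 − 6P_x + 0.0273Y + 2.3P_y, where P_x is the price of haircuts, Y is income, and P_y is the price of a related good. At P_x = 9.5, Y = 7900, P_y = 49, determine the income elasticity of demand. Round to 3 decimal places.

At the given point, Q = 28 − 6(9.5) + 0.0273(7900) + 2.3(49) = 28 − 57 + 215.67 + 112.7 = 299.37.
∂Q/∂Y = +0.0273, so E_I = 0.0273·(7900/299.37) ≈ 0.720.
E_I ∈ (0,1): normal good (necessity).

0.720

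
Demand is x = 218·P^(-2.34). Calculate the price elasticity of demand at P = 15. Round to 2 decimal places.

For a Cobb–Douglas (constant-elasticity) form x = A·P^α·…, the elasticity with respect to P equals the exponent α at every point.
Here the exponent on P is -2.34, so the price elasticity of demand is -2.34.

-2.34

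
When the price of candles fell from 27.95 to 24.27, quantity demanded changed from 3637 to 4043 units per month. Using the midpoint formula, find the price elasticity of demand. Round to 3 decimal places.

-0.750

%ΔQ = (4043 − 3637)/[(3637 + 4043)/2] = 406/3840 ≈ 0.1057.
%ΔP = (24.27 − 27.95)/[(27.95 + 24.27)/2] = -3.68/26.11 ≈ -0.1409.
Arc elasticity E = %ΔQ/%ΔP ≈ 0.1057/-0.1409 ≈ -0.750.
|E| < 1: demand is inelastic over this range.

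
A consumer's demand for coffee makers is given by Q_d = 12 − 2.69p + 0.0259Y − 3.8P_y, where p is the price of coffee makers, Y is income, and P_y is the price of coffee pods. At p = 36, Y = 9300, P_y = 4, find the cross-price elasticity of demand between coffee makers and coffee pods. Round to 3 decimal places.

-0.108

Evaluating quantity at (p, Y, P_y) gives Q_d = 12 − 2.69(36) + 0.0259(9300) − 3.8(4) = 12 − 96.84 + 240.87 − 15.2 = 140.83.
∂Q_d/∂P_y = −3.8, so E_xy = -3.8·(4/140.83) ≈ -0.108.
E_xy < 0: the goods are complements.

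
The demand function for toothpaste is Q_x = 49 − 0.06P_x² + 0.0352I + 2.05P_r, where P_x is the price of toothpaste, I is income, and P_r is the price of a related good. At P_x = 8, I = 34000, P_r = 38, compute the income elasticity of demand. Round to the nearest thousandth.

At the given point, Q_x = 49 − 0.06(8)² + 0.0352(34000) + 2.05(38) = 49 − 3.84 + 1196.8 + 77.9 = 1319.86.
∂Q_x/∂I = +0.0352, so E_I = 0.0352·(34000/1319.86) ≈ 0.907.
E_I ∈ (0,1): normal good (necessity).

0.907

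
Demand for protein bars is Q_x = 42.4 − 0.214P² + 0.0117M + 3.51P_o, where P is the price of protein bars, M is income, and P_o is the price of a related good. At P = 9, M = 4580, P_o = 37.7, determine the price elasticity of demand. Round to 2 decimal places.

-0.16

Q_x = 42.4 − 0.214(9)² + 0.0117(4580) + 3.51(37.7) = 42.4 − 17.334 + 53.586 + 132.327 = 210.979.
∂Q_x/∂P = −2·0.214·P = -3.852, so E_p = -3.852·(9/210.979) ≈ -0.16.
|E_p| < 1: demand is inelastic.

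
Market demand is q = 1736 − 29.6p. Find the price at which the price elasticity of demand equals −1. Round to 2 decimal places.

For linear demand q = a − bp, E = −bp/(a − bp). |E| = 1 ⇒ bp = a − bp ⇒ p = a/(2b).
p = 1736/(2·29.6) ≈ 29.32.

29.32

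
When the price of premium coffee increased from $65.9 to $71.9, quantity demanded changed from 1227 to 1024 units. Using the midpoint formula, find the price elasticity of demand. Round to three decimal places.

%ΔQ = (1024 − 1227)/[(1227 + 1024)/2] = -203/1125.5 ≈ -0.1804.
%ΔP = (71.9 − 65.9)/[(65.9 + 71.9)/2] = 6/68.9 ≈ 0.0871.
Arc elasticity E = %ΔQ/%ΔP ≈ -0.1804/0.0871 ≈ -2.071.
|E| > 1: demand is elastic over this range.

-2.071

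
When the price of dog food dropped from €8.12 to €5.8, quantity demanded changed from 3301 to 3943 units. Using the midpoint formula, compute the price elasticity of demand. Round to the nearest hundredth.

%ΔQ = (3943 − 3301)/[(3301 + 3943)/2] = 642/3622 ≈ 0.1773.
%ΔP = (5.8 − 8.12)/[(8.12 + 5.8)/2] = -2.32/6.96 ≈ -0.3333.
Arc elasticity E = %ΔQ/%ΔP ≈ 0.1773/-0.3333 ≈ -0.53.
|E| < 1: demand is inelastic over this range.

-0.53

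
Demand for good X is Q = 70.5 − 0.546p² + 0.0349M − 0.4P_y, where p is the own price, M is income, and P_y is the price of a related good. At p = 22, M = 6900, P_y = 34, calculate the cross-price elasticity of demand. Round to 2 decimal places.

-0.41

Evaluating quantity at (p, M, P_y) gives Q = 70.5 − 0.546(22)² + 0.0349(6900) − 0.4(34) = 70.5 − 264.264 + 240.81 − 13.6 = 33.446.
∂Q/∂P_y = −0.4, so E_xy = -0.4·(34/33.446) ≈ -0.41.
E_xy < 0: the goods are complements.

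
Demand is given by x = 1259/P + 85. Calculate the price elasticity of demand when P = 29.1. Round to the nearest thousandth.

-0.337

At P = 29.1, x = 128.2646.
dx/dP = −1259/P² = −1.4868.
Point elasticity E = (dx/dP)·(P/x) = -1.4868 × 29.1/128.2646 ≈ -0.337.
|E| < 1, so demand is inelastic at this price.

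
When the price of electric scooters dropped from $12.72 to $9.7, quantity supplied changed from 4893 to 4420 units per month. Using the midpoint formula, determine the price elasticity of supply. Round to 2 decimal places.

%ΔQ = (4420 − 4893)/[(4893 + 4420)/2] = -473/4656.5 ≈ -0.1016.
%ΔP = (9.7 − 12.72)/[(12.72 + 9.7)/2] = -3.02/11.21 ≈ -0.2694.
Arc elasticity E = %ΔQ/%ΔP ≈ -0.1016/-0.2694 ≈ 0.38.
|E| < 1: supply is inelastic over this range.

0.38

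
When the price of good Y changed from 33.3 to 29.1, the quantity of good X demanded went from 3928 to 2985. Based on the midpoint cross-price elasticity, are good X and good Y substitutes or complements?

substitutes

%ΔQ_x = (2985 − 3928)/[(3928+2985)/2] = -943/3456.5 ≈ -0.2728.
%ΔP_y = (29.1 − 33.3)/[(33.3+29.1)/2] ≈ -0.1346.
E_xy = -0.2728/-0.1346 ≈ 2.027.
E_xy > 0, so the goods are substitutes.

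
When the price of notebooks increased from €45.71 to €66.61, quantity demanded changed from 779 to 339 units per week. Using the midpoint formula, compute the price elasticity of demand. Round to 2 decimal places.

-2.12

%Δq = (339 − 779)/[(779 + 339)/2] = -440/559 ≈ -0.7871.
%ΔP = (66.61 − 45.71)/[(45.71 + 66.61)/2] = 20.9/56.16 ≈ 0.3722.
Arc elasticity E = %Δq/%ΔP ≈ -0.7871/0.3722 ≈ -2.12.
|E| > 1: demand is elastic over this range.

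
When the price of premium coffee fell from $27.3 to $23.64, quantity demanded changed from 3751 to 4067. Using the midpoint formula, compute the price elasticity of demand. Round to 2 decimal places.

-0.56

%ΔQ = (4067 − 3751)/[(3751 + 4067)/2] = 316/3909 ≈ 0.0808.
%Δp = (23.64 − 27.3)/[(27.3 + 23.64)/2] = -3.66/25.47 ≈ -0.1437.
Arc elasticity E = %ΔQ/%Δp ≈ 0.0808/-0.1437 ≈ -0.56.
|E| < 1: demand is inelastic over this range.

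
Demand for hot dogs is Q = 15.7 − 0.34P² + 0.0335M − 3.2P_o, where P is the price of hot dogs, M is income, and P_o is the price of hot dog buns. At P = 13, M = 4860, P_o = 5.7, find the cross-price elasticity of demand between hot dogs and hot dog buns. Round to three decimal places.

At the given point, Q = 15.7 − 0.34(13)² + 0.0335(4860) − 3.2(5.7) = 15.7 − 57.46 + 162.81 − 18.24 = 102.81.
∂Q/∂P_o = −3.2, so E_xy = -3.2·(5.7/102.81) ≈ -0.177.
E_xy < 0: the goods are complements.

-0.177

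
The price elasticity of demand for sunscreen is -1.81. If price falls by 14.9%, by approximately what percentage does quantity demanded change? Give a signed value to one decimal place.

%ΔQ ≈ E × %ΔP = (-1.81) × (-14.9%) ≈ 27.0%.

27.0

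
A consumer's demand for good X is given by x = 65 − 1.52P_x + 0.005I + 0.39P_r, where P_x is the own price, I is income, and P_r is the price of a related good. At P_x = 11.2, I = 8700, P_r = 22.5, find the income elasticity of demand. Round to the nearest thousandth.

0.434

Substituting, x = 65 − 1.52(11.2) + 0.005(8700) + 0.39(22.5) = 65 − 17.024 + 43.5 + 8.775 = 100.251.
∂x/∂I = +0.005, so E_I = 0.005·(8700/100.251) ≈ 0.434.
E_I ∈ (0,1): normal good (necessity).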